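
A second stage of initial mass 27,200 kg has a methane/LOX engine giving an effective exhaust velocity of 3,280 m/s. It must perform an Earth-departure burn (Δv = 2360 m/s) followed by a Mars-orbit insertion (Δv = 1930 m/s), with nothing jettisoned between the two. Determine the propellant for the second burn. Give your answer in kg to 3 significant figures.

propellant for the second burn ≈ 5890 kg

After the first burn: m = 27200 × exp(−2360/3280.0) = 27200 × 0.48699 = 13,246.1 kg.
After the second burn: m = 13,246.1 × exp(−1930/3280.0) = 13,246.1 × 0.55521 = 7,354.37 kg.
Second-burn propellant = 13,246.1 − 7,354.37 = 5,891.73 kg.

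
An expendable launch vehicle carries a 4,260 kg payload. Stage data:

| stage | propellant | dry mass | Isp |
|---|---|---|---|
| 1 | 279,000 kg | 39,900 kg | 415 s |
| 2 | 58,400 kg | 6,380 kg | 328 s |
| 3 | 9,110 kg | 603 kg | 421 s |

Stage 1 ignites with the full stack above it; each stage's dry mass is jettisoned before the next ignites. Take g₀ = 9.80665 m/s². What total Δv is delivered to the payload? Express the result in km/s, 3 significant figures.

Ignition mass of stage 1 = 279,000+39,900 + 58,400+6,380 + 9,110+603 + 4,260 = 397,653 kg.
Stage 1: m₀ = 397,653 kg, m_f = 397,653 − 279,000 = 118,653 kg; Δv = 415×9.80665×ln(3.351) = 4069.8×1.2094 ≈ 4922 m/s.
Stage 2: m₀ = 78,753 kg, m_f = 78,753 − 58,400 = 20,353 kg; Δv = 328×9.80665×ln(3.869) = 3216.6×1.3531 ≈ 4352 m/s.
Stage 3: m₀ = 13,973 kg, m_f = 13,973 − 9,110 = 4,863 kg; Δv = 421×9.80665×ln(2.873) = 4128.6×1.0555 ≈ 4358 m/s.
Total Δv = 4922 + 4352 + 4358 = 13632 m/s.

Δv ≈ 13.6 km/s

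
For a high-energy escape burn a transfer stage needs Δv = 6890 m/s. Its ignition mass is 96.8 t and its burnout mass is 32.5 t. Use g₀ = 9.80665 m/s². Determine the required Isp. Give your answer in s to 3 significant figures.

Isp ≈ 644 s

ln(m₀/m_f) = ln(96800/32500) = ln(2.978) = 1.0914.
Rocket equation: v_e = Δv / ln(m₀/m_f) = 6890 / 1.0914 = 6313.0 m/s.
Isp = v_e / g₀ = 6313.0 / 9.80665 = 643.7 s.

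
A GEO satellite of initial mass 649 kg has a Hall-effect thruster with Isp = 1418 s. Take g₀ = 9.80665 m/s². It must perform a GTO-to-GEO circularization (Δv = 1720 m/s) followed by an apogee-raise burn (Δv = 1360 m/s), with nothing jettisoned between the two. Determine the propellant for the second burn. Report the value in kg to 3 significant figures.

propellant for the second burn ≈ 53.4 kg

v_e = Isp · g₀ = 1418 × 9.80665 = 13905.8 m/s.
After the first burn: m = 649 × exp(−1720/13905.8) = 649 × 0.88365 = 573.489 kg.
After the second burn: m = 573.489 × exp(−1360/13905.8) = 573.489 × 0.90683 = 520.057 kg.
Second-burn propellant = 573.489 − 520.057 = 53.432 kg.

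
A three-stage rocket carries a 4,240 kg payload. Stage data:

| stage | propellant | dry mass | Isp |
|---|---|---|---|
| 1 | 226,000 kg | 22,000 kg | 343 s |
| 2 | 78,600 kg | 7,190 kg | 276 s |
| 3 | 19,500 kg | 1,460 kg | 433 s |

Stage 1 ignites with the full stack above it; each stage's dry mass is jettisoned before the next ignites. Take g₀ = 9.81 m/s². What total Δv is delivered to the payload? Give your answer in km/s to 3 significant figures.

Ignition mass of stage 1 = 226,000+22,000 + 78,600+7,190 + 19,500+1,460 + 4,240 = 358,990 kg.
Stage 1: m₀ = 358,990 kg, m_f = 358,990 − 226,000 = 132,990 kg; Δv = 343×9.81×ln(2.699) = 3364.8×0.9930 ≈ 3341 m/s.
Stage 2: m₀ = 110,990 kg, m_f = 110,990 − 78,600 = 32,390 kg; Δv = 276×9.81×ln(3.427) = 2707.6×1.2316 ≈ 3335 m/s.
Stage 3: m₀ = 25,200 kg, m_f = 25,200 − 19,500 = 5,700 kg; Δv = 433×9.81×ln(4.421) = 4247.7×1.4864 ≈ 6314 m/s.
Total Δv = 3341 + 3335 + 6314 = 12990 m/s.

Δv ≈ 13.0 km/s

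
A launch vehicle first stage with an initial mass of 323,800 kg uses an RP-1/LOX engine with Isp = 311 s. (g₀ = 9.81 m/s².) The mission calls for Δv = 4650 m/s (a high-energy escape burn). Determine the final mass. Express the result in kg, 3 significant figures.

final mass ≈ 70500 kg

v_e = Isp · g₀ = 311 × 9.81 = 3050.9 m/s.
m₀/m_f = exp(Δv / v_e) = exp(4650 / 3050.9) = exp(1.5241) = 4.5912.
m_f = m₀ / 4.5912 = 323,800 / 4.5912 = 70,526.2 kg.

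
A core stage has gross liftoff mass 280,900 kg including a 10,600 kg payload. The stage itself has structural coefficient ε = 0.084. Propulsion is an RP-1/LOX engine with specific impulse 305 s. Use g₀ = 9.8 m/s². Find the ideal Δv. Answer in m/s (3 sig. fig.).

Stage wet mass = m₀ − payload = 280,900 − 10,600 = 270,300 kg.
Stage dry mass = ε × stage wet mass = 0.084 × 270,300 = 22,705.2 kg.
Burnout mass m_f = stage dry + payload = 22,705.2 + 10,600 = 33,305.2 kg.
v_e = Isp · g₀ = 305 × 9.8 = 2989.0 m/s.
Rocket equation: Δv = v_e · ln(280,900/33,305.2) = 2989.0 × ln(8.434) = 2989.0 × 2.1323 ≈ 6373 m/s.

Δv ≈ 6370 m/s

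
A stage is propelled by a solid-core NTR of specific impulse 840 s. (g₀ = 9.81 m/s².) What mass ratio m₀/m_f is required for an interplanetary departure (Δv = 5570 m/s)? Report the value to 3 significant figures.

v_e = Isp · g₀ = 840 × 9.81 = 8240.4 m/s.
m₀/m_f = exp(Δv / v_e) = exp(5570 / 8240.4) = exp(0.6759) = 1.9659.

mass ratio ≈ 1.97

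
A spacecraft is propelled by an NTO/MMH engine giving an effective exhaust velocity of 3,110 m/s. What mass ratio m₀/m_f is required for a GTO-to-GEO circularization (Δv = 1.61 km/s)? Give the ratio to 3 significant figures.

m₀/m_f = exp(Δv / v_e) = exp(1610 / 3110.0) = exp(0.5177) = 1.6781.

mass ratio ≈ 1.68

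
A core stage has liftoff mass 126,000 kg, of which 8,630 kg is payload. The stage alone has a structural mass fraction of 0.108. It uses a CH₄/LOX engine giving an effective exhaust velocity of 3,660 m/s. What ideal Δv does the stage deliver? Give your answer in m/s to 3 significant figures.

Stage wet mass = m₀ − payload = 126,000 − 8,630 = 117,370 kg.
Stage dry mass = ε × stage wet mass = 0.108 × 117,370 = 12,676 kg.
Burnout mass m_f = stage dry + payload = 12,676 + 8,630 = 21,306 kg.
Using Δv = v_e ln(m₀/m_f): Δv = v_e · ln(126,000/21,306) = 3660.0 × ln(5.914) = 3660.0 × 1.7773 ≈ 6505 m/s.

Δv ≈ 6500 m/s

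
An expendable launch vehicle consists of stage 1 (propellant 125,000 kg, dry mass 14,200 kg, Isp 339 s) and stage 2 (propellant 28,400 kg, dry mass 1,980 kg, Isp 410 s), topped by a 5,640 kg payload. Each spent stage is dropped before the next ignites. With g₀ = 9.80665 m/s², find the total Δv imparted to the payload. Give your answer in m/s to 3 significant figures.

Δv ≈ 10400 m/s

Ignition mass of stage 1 = 125,000+14,200 + 28,400+1,980 + 5,640 = 175,220 kg.
Stage 1: m₀ = 175,220 kg, m_f = 175,220 − 125,000 = 50,220 kg; Δv = 339×9.80665×ln(3.489) = 3324.5×1.2496 ≈ 4154 m/s.
Stage 2: m₀ = 36,020 kg, m_f = 36,020 − 28,400 = 7,620 kg; Δv = 410×9.80665×ln(4.727) = 4020.7×1.5533 ≈ 6245 m/s.
Total Δv = 4154 + 6245 = 10399 m/s.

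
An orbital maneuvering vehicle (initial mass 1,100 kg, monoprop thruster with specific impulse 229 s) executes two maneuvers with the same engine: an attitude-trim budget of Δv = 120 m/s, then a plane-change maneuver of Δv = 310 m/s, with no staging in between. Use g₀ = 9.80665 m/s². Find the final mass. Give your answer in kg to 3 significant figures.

final mass ≈ 908 kg

v_e = Isp · g₀ = 229 × 9.80665 = 2245.7 m/s.
After the first burn: m = 1100 × exp(−120/2245.7) = 1100 × 0.94797 = 1,042.77 kg.
After the second burn: m = 1,042.77 × exp(−310/2245.7) = 1,042.77 × 0.87106 = 908.315 kg.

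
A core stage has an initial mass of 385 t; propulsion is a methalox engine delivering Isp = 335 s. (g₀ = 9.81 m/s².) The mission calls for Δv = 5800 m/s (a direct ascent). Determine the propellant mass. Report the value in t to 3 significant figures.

propellant mass ≈ 319 t

v_e = Isp · g₀ = 335 × 9.81 = 3286.4 m/s.
Rocket equation: m₀/m_f = exp(Δv / v_e) = exp(5800 / 3286.4) = exp(1.7649) = 5.8408.
m_f = 385 / 5.8408 = 65.9156 t, so propellant = m₀ − m_f = 385 − 65.9156 = 319.0844 t.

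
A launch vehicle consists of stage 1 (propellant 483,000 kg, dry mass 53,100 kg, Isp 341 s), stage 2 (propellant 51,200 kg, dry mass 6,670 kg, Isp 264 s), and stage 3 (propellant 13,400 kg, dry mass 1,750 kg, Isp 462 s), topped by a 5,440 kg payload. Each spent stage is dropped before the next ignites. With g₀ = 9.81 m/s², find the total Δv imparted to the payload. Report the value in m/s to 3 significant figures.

Ignition mass of stage 1 = 483,000+53,100 + 51,200+6,670 + 13,400+1,750 + 5,440 = 614,560 kg.
Stage 1: m₀ = 614,560 kg, m_f = 614,560 − 483,000 = 131,560 kg; Δv = 341×9.81×ln(4.671) = 3345.2×1.5414 ≈ 5156 m/s.
Stage 2: m₀ = 78,460 kg, m_f = 78,460 − 51,200 = 27,260 kg; Δv = 264×9.81×ln(2.878) = 2589.8×1.0572 ≈ 2738 m/s.
Stage 3: m₀ = 20,590 kg, m_f = 20,590 − 13,400 = 7,190 kg; Δv = 462×9.81×ln(2.864) = 4532.2×1.0521 ≈ 4768 m/s.
Total Δv = 5156 + 2738 + 4768 = 12662 m/s.

Δv ≈ 12700 m/s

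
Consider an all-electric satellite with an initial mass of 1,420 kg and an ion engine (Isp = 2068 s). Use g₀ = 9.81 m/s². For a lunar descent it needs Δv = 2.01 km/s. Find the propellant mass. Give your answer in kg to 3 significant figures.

v_e = Isp · g₀ = 2068 × 9.81 = 20287.1 m/s.
By the Tsiolkovsky rocket equation, m₀/m_f = exp(Δv / v_e) = exp(2010 / 20287.1) = exp(0.0991) = 1.1042.
m_f = 1,420 / 1.1042 = 1,286 kg, so propellant = m₀ − m_f = 1,420 − 1,286 = 134 kg.

propellant mass ≈ 134 kg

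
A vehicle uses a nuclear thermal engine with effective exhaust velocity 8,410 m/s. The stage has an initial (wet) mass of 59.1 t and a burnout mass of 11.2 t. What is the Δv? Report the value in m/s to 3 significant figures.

Using Δv = v_e ln(m₀/m_f): Δv = v_e · ln(m₀/m_f) = 8410.0 × ln(5.277) = 8410.0 × 1.6633 ≈ 13988.5 m/s.

Δv ≈ 14000 m/s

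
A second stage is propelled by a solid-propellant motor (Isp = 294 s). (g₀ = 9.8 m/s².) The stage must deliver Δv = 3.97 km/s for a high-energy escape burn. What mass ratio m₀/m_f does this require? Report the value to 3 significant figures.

mass ratio ≈ 3.97

v_e = Isp · g₀ = 294 × 9.8 = 2881.2 m/s.
m₀/m_f = exp(Δv / v_e) = exp(3970 / 2881.2) = exp(1.3779) = 3.9666.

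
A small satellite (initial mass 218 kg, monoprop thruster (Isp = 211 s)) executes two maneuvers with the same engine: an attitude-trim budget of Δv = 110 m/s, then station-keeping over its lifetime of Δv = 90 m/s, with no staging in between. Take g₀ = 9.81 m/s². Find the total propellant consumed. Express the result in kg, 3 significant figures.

total propellant consumed ≈ 20.1 kg

v_e = Isp · g₀ = 211 × 9.81 = 2069.9 m/s.
After the first burn: m = 218 × exp(−110/2069.9) = 218 × 0.94824 = 206.716 kg.
After the second burn: m = 206.716 × exp(−90/2069.9) = 206.716 × 0.95745 = 197.92 kg.
Total propellant = m₀ − m_final = 218 − 197.92 = 20.08 kg.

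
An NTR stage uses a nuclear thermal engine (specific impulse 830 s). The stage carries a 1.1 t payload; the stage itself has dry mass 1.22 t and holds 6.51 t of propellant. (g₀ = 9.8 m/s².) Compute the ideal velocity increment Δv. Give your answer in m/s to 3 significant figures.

v_e = Isp · g₀ = 830 × 9.8 = 8134.0 m/s.
m₀ = payload + dry + propellant = 1.1 + 1.22 + 6.51 = 8.83 t.
m_f = payload + dry = 1.1 + 1.22 = 2.32 t.
Using Δv = v_e ln(m₀/m_f): Δv = v_e · ln(m₀/m_f) = 8134.0 × ln(3.806) = 8134.0 × 1.3366 ≈ 10871.8 m/s.

Δv ≈ 10900 m/s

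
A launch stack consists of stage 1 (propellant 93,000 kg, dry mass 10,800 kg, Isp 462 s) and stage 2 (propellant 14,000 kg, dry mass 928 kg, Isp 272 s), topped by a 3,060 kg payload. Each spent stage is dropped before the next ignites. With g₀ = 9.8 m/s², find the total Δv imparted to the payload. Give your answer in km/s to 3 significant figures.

Δv ≈ 10.5 km/s

Ignition mass of stage 1 = 93,000+10,800 + 14,000+928 + 3,060 = 121,788 kg.
Stage 1: m₀ = 121,788 kg, m_f = 121,788 − 93,000 = 28,788 kg; Δv = 462×9.8×ln(4.231) = 4527.6×1.4423 ≈ 6530 m/s.
Stage 2: m₀ = 17,988 kg, m_f = 17,988 − 14,000 = 3,988 kg; Δv = 272×9.8×ln(4.511) = 2665.6×1.5064 ≈ 4015 m/s.
Total Δv = 6530 + 4015 = 10545 m/s.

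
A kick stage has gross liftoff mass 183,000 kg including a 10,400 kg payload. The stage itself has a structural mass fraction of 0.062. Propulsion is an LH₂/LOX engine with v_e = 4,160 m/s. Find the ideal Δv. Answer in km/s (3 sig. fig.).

Δv ≈ 8.99 km/s

Stage wet mass = m₀ − payload = 183,000 − 10,400 = 172,600 kg.
Stage dry mass = ε × stage wet mass = 0.062 × 172,600 = 10,701.2 kg.
Burnout mass m_f = stage dry + payload = 10,701.2 + 10,400 = 21,101.2 kg.
From the ideal rocket equation, Δv = v_e · ln(183,000/21,101.2) = 4160.0 × ln(8.672) = 4160.0 × 2.1602 ≈ 8986 m/s.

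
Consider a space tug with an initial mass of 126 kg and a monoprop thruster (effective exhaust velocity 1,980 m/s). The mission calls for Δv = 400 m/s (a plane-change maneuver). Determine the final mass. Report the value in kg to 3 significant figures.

Using Δv = v_e ln(m₀/m_f): m₀/m_f = exp(Δv / v_e) = exp(400 / 1980.0) = exp(0.2020) = 1.2239.
m_f = m₀ / 1.2239 = 126 / 1.2239 = 102.95 kg.

final mass ≈ 103 kg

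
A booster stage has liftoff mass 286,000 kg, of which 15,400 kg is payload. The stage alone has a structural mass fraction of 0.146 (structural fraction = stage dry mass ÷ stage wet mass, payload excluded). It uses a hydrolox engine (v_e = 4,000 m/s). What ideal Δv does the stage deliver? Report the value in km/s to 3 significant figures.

Δv ≈ 6.60 km/s

Stage wet mass = m₀ − payload = 286,000 − 15,400 = 270,600 kg.
Stage dry mass = ε × stage wet mass = 0.146 × 270,600 = 39,507.6 kg.
Burnout mass m_f = stage dry + payload = 39,507.6 + 15,400 = 54,907.6 kg.
Δv = v_e · ln(286,000/54,907.6) = 4000.0 × ln(5.209) = 4000.0 × 1.6503 ≈ 6601 m/s.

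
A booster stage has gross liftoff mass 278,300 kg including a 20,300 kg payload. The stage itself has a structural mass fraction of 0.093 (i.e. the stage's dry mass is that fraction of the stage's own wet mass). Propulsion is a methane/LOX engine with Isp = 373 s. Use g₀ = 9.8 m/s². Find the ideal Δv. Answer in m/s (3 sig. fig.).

Δv ≈ 6720 m/s

Stage wet mass = m₀ − payload = 278,300 − 20,300 = 258,000 kg.
Stage dry mass = ε × stage wet mass = 0.093 × 258,000 = 23,994 kg.
Burnout mass m_f = stage dry + payload = 23,994 + 20,300 = 44,294 kg.
v_e = Isp · g₀ = 373 × 9.8 = 3655.4 m/s.
Δv = v_e · ln(278,300/44,294) = 3655.4 × ln(6.283) = 3655.4 × 1.8379 ≈ 6718 m/s.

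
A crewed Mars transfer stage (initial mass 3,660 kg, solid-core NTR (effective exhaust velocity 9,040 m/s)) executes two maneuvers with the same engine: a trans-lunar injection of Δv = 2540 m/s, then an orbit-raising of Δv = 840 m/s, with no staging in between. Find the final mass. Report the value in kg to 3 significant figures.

After the first burn: m = 3660 × exp(−2540/9040.0) = 3660 × 0.75505 = 2,763.48 kg.
After the second burn: m = 2,763.48 × exp(−840/9040.0) = 2,763.48 × 0.91127 = 2,518.28 kg.

final mass ≈ 2520 kg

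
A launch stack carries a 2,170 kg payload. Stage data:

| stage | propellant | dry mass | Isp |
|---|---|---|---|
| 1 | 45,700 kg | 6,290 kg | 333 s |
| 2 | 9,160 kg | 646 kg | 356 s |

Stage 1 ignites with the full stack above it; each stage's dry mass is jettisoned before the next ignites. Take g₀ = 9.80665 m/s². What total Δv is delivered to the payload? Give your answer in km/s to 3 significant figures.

Ignition mass of stage 1 = 45,700+6,290 + 9,160+646 + 2,170 = 63,966 kg.
Stage 1: m₀ = 63,966 kg, m_f = 63,966 − 45,700 = 18,266 kg; Δv = 333×9.80665×ln(3.502) = 3265.6×1.2533 ≈ 4093 m/s.
Stage 2: m₀ = 11,976 kg, m_f = 11,976 − 9,160 = 2,816 kg; Δv = 356×9.80665×ln(4.253) = 3491.2×1.4476 ≈ 5054 m/s.
Total Δv = 4093 + 5054 = 9147 m/s.

Δv ≈ 9.15 km/s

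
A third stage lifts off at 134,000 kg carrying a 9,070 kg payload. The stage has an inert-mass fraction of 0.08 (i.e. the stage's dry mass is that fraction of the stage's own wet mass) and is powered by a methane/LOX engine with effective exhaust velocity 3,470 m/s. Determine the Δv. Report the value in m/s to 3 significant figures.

Δv ≈ 6770 m/s

Stage wet mass = m₀ − payload = 134,000 − 9,070 = 124,930 kg.
Stage dry mass = ε × stage wet mass = 0.08 × 124,930 = 9,994.4 kg.
Burnout mass m_f = stage dry + payload = 9,994.4 + 9,070 = 19,064.4 kg.
Using Δv = v_e ln(m₀/m_f): Δv = v_e · ln(134,000/19,064.4) = 3470.0 × ln(7.029) = 3470.0 × 1.9500 ≈ 6767 m/s.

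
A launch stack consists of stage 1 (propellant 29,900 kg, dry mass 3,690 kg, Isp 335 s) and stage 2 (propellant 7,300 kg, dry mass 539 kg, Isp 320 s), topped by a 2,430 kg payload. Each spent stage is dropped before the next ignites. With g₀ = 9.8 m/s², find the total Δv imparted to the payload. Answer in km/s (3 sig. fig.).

Δv ≈ 7.65 km/s

Ignition mass of stage 1 = 29,900+3,690 + 7,300+539 + 2,430 = 43,859 kg.
Stage 1: m₀ = 43,859 kg, m_f = 43,859 − 29,900 = 13,959 kg; Δv = 335×9.8×ln(3.142) = 3283.0×1.1449 ≈ 3759 m/s.
Stage 2: m₀ = 10,269 kg, m_f = 10,269 − 7,300 = 2,969 kg; Δv = 320×9.8×ln(3.459) = 3136.0×1.2409 ≈ 3891 m/s.
Total Δv = 3759 + 3891 = 7650 m/s.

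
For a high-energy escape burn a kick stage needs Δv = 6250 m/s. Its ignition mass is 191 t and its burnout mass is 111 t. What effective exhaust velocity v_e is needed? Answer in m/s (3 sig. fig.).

v_e ≈ 11500 m/s

ln(m₀/m_f) = ln(191000/111000) = ln(1.721) = 0.5427.
From the ideal rocket equation, v_e = Δv / ln(m₀/m_f) = 6250 / 0.5427 = 11515.6 m/s.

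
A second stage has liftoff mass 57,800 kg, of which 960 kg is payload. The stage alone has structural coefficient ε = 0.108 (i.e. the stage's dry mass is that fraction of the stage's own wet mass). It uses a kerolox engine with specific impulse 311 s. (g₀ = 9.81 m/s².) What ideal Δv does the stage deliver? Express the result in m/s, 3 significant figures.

Stage wet mass = m₀ − payload = 57,800 − 960 = 56,840 kg.
Stage dry mass = ε × stage wet mass = 0.108 × 56,840 = 6,138.72 kg.
Burnout mass m_f = stage dry + payload = 6,138.72 + 960 = 7,098.72 kg.
v_e = Isp · g₀ = 311 × 9.81 = 3050.9 m/s.
From the ideal rocket equation, Δv = v_e · ln(57,800/7,098.72) = 3050.9 × ln(8.142) = 3050.9 × 2.0971 ≈ 6398 m/s.

Δv ≈ 6400 m/s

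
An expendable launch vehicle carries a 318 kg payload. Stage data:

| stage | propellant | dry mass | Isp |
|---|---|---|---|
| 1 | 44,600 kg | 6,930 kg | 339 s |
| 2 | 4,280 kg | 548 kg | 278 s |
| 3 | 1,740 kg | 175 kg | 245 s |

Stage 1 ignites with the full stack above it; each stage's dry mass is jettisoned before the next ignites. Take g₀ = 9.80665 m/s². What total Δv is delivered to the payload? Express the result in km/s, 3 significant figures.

Ignition mass of stage 1 = 44,600+6,930 + 4,280+548 + 1,740+175 + 318 = 58,591 kg.
Stage 1: m₀ = 58,591 kg, m_f = 58,591 − 44,600 = 13,991 kg; Δv = 339×9.80665×ln(4.188) = 3324.5×1.4322 ≈ 4761 m/s.
Stage 2: m₀ = 7,061 kg, m_f = 7,061 − 4,280 = 2,781 kg; Δv = 278×9.80665×ln(2.539) = 2726.2×0.9318 ≈ 2540 m/s.
Stage 3: m₀ = 2,233 kg, m_f = 2,233 − 1,740 = 493 kg; Δv = 245×9.80665×ln(4.529) = 2402.6×1.5106 ≈ 3629 m/s.
Total Δv = 4761 + 2540 + 3629 = 10930 m/s.

Δv ≈ 10.9 km/s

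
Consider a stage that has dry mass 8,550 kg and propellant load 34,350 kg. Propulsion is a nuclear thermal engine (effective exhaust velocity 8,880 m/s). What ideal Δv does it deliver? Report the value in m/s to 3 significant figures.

Δv ≈ 14300 m/s

m₀ = m_dry + m_prop = 8,550 + 34,350 = 42,900 kg.
Rocket equation: Δv = v_e · ln(m₀/m_f) = 8880.0 × ln(5.018) = 8880.0 × 1.6129 ≈ 14322.9 m/s.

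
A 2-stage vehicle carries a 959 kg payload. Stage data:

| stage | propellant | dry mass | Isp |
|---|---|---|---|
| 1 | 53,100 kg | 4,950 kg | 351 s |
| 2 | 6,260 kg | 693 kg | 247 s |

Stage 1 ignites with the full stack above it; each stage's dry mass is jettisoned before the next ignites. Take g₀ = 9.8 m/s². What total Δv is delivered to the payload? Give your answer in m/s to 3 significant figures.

Ignition mass of stage 1 = 53,100+4,950 + 6,260+693 + 959 = 65,962 kg.
Stage 1: m₀ = 65,962 kg, m_f = 65,962 − 53,100 = 12,862 kg; Δv = 351×9.8×ln(5.128) = 3439.8×1.6348 ≈ 5623 m/s.
Stage 2: m₀ = 7,912 kg, m_f = 7,912 − 6,260 = 1,652 kg; Δv = 247×9.8×ln(4.789) = 2420.6×1.5664 ≈ 3792 m/s.
Total Δv = 5623 + 3792 = 9415 m/s.

Δv ≈ 9420 m/s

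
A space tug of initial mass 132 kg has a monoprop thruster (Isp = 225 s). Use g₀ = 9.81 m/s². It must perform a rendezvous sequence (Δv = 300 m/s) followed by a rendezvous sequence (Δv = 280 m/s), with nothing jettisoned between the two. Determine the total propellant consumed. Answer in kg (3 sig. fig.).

total propellant consumed ≈ 30.5 kg

v_e = Isp · g₀ = 225 × 9.81 = 2207.2 m/s.
After the first burn: m = 132 × exp(−300/2207.2) = 132 × 0.87292 = 115.225 kg.
After the second burn: m = 115.225 × exp(−280/2207.2) = 115.225 × 0.88086 = 101.497 kg.
Total propellant = m₀ − m_final = 132 − 101.497 = 30.503 kg.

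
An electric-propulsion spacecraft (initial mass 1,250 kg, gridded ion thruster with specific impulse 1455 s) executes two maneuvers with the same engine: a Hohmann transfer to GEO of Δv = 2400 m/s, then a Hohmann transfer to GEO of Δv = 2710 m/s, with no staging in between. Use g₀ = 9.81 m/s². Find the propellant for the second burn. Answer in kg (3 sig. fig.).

v_e = Isp · g₀ = 1455 × 9.81 = 14273.6 m/s.
After the first burn: m = 1250 × exp(−2400/14273.6) = 1250 × 0.84523 = 1,056.54 kg.
After the second burn: m = 1,056.54 × exp(−2710/14273.6) = 1,056.54 × 0.82707 = 873.833 kg.
Second-burn propellant = 1,056.54 − 873.833 = 182.707 kg.

propellant for the second burn ≈ 183 kg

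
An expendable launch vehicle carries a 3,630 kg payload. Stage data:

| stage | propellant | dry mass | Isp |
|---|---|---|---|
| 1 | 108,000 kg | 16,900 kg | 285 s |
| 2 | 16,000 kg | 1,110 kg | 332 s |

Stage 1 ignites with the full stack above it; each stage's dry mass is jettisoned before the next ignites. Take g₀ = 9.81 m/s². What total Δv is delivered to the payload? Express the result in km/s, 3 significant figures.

Ignition mass of stage 1 = 108,000+16,900 + 16,000+1,110 + 3,630 = 145,640 kg.
Stage 1: m₀ = 145,640 kg, m_f = 145,640 − 108,000 = 37,640 kg; Δv = 285×9.81×ln(3.869) = 2795.9×1.3531 ≈ 3783 m/s.
Stage 2: m₀ = 20,740 kg, m_f = 20,740 − 16,000 = 4,740 kg; Δv = 332×9.81×ln(4.376) = 3256.9×1.4760 ≈ 4807 m/s.
Total Δv = 3783 + 4807 = 8590 m/s.

Δv ≈ 8.59 km/s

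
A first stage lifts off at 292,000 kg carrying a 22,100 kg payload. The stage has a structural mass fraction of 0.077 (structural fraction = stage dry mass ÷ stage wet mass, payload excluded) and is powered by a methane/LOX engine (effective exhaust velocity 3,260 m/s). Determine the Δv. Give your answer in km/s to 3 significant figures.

Δv ≈ 6.25 km/s

Stage wet mass = m₀ − payload = 292,000 − 22,100 = 269,900 kg.
Stage dry mass = ε × stage wet mass = 0.077 × 269,900 = 20,782.3 kg.
Burnout mass m_f = stage dry + payload = 20,782.3 + 22,100 = 42,882.3 kg.
Rocket equation: Δv = v_e · ln(292,000/42,882.3) = 3260.0 × ln(6.809) = 3260.0 × 1.9183 ≈ 6254 m/s.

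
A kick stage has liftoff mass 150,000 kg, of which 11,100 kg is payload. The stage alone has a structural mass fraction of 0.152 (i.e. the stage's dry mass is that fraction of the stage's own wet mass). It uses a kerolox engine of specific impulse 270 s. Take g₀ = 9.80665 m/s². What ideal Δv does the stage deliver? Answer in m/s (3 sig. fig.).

Stage wet mass = m₀ − payload = 150,000 − 11,100 = 138,900 kg.
Stage dry mass = ε × stage wet mass = 0.152 × 138,900 = 21,112.8 kg.
Burnout mass m_f = stage dry + payload = 21,112.8 + 11,100 = 32,212.8 kg.
v_e = Isp · g₀ = 270 × 9.80665 = 2647.8 m/s.
Δv = v_e · ln(150,000/32,212.8) = 2647.8 × ln(4.657) = 2647.8 × 1.5383 ≈ 4073 m/s.

Δv ≈ 4070 m/s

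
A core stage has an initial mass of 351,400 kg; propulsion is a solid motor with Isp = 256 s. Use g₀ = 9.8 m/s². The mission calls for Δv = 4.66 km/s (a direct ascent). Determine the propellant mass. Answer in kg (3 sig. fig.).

propellant mass ≈ 297000 kg

v_e = Isp · g₀ = 256 × 9.8 = 2508.8 m/s.
m₀/m_f = exp(Δv / v_e) = exp(4660 / 2508.8) = exp(1.8575) = 6.4075.
m_f = 351,400 / 6.4075 = 54,842 kg, so propellant = m₀ − m_f = 351,400 − 54,842 = 296,558 kg.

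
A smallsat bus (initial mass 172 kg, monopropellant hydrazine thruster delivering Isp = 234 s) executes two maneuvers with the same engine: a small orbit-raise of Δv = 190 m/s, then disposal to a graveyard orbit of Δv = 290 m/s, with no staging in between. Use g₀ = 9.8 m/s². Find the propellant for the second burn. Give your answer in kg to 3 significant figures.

propellant for the second burn ≈ 18.8 kg

v_e = Isp · g₀ = 234 × 9.8 = 2293.2 m/s.
After the first burn: m = 172 × exp(−190/2293.2) = 172 × 0.92049 = 158.324 kg.
After the second burn: m = 158.324 × exp(−290/2293.2) = 158.324 × 0.88121 = 139.517 kg.
Second-burn propellant = 158.324 − 139.517 = 18.807 kg.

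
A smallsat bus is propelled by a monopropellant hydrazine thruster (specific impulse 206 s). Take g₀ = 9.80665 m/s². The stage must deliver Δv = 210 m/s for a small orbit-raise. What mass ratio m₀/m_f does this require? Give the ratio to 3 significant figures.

mass ratio ≈ 1.11

v_e = Isp · g₀ = 206 × 9.80665 = 2020.2 m/s.
m₀/m_f = exp(Δv / v_e) = exp(210 / 2020.2) = exp(0.1040) = 1.1095.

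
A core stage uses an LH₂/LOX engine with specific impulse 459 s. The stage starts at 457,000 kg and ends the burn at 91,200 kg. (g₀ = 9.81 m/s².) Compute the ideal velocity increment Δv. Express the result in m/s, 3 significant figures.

Δv ≈ 7260 m/s

v_e = Isp · g₀ = 459 × 9.81 = 4502.8 m/s.
Δv = v_e · ln(m₀/m_f) = 4502.8 × ln(5.011) = 4502.8 × 1.6116 ≈ 7256.8 m/s.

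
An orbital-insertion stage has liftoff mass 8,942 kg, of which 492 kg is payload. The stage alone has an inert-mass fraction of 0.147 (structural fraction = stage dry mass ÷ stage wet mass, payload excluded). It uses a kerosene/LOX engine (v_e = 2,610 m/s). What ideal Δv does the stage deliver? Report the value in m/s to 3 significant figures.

Stage wet mass = m₀ − payload = 8,942 − 492 = 8,450 kg.
Stage dry mass = ε × stage wet mass = 0.147 × 8,450 = 1,242.15 kg.
Burnout mass m_f = stage dry + payload = 1,242.15 + 492 = 1,734.15 kg.
Using Δv = v_e ln(m₀/m_f): Δv = v_e · ln(8,942/1,734.15) = 2610.0 × ln(5.156) = 2610.0 × 1.6402 ≈ 4281 m/s.

Δv ≈ 4280 m/s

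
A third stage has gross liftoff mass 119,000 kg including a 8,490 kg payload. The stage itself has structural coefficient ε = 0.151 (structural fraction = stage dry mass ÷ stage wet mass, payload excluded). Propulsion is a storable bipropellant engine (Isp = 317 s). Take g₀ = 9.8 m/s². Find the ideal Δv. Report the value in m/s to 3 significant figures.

Δv ≈ 4830 m/s

Stage wet mass = m₀ − payload = 119,000 − 8,490 = 110,510 kg.
Stage dry mass = ε × stage wet mass = 0.151 × 110,510 = 16,687 kg.
Burnout mass m_f = stage dry + payload = 16,687 + 8,490 = 25,177 kg.
v_e = Isp · g₀ = 317 × 9.8 = 3106.6 m/s.
Rocket equation: Δv = v_e · ln(119,000/25,177) = 3106.6 × ln(4.727) = 3106.6 × 1.5532 ≈ 4825 m/s.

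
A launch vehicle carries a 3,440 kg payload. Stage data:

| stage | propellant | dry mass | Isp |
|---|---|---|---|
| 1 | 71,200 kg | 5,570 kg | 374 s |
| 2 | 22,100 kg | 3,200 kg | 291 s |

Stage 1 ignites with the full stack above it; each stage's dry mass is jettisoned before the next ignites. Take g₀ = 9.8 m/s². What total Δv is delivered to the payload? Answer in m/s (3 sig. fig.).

Ignition mass of stage 1 = 71,200+5,570 + 22,100+3,200 + 3,440 = 105,510 kg.
Stage 1: m₀ = 105,510 kg, m_f = 105,510 − 71,200 = 34,310 kg; Δv = 374×9.8×ln(3.075) = 3665.2×1.1234 ≈ 4117 m/s.
Stage 2: m₀ = 28,740 kg, m_f = 28,740 − 22,100 = 6,640 kg; Δv = 291×9.8×ln(4.328) = 2851.8×1.4652 ≈ 4178 m/s.
Total Δv = 4117 + 4178 = 8295 m/s.

Δv ≈ 8300 m/s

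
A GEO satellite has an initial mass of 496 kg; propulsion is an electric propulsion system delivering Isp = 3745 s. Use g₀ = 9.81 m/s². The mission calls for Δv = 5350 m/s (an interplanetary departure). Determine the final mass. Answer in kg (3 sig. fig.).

v_e = Isp · g₀ = 3745 × 9.81 = 36738.5 m/s.
Using Δv = v_e ln(m₀/m_f): m₀/m_f = exp(Δv / v_e) = exp(5350 / 36738.5) = exp(0.1456) = 1.1568.
m_f = m₀ / 1.1568 = 496 / 1.1568 = 428.769 kg.

final mass ≈ 429 kg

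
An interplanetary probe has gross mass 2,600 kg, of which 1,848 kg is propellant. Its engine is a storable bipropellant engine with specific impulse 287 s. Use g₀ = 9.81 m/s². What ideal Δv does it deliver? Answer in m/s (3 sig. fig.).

Δv ≈ 3490 m/s

v_e = Isp · g₀ = 287 × 9.81 = 2815.5 m/s.
m_f = m₀ − m_prop = 2,600 − 1,848 = 752 kg.
Δv = v_e · ln(m₀/m_f) = 2815.5 × ln(3.457) = 2815.5 × 1.2405 ≈ 3492.7 m/s.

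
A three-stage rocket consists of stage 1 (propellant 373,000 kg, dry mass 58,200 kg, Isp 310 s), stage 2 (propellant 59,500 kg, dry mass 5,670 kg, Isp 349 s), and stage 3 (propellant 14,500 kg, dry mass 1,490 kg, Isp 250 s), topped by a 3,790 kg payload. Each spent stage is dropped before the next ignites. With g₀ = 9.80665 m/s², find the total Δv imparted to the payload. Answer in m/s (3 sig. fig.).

Δv ≈ 11300 m/s

Ignition mass of stage 1 = 373,000+58,200 + 59,500+5,670 + 14,500+1,490 + 3,790 = 516,150 kg.
Stage 1: m₀ = 516,150 kg, m_f = 516,150 − 373,000 = 143,150 kg; Δv = 310×9.80665×ln(3.606) = 3040.1×1.2825 ≈ 3899 m/s.
Stage 2: m₀ = 84,950 kg, m_f = 84,950 − 59,500 = 25,450 kg; Δv = 349×9.80665×ln(3.338) = 3422.5×1.2053 ≈ 4125 m/s.
Stage 3: m₀ = 19,780 kg, m_f = 19,780 − 14,500 = 5,280 kg; Δv = 250×9.80665×ln(3.746) = 2451.7×1.3207 ≈ 3238 m/s.
Total Δv = 3899 + 4125 + 3238 = 11262 m/s.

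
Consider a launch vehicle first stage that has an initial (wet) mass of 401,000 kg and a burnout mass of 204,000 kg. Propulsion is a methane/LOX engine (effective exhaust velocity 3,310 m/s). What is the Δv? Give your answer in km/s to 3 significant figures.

Δv ≈ 2.24 km/s

Δv = v_e · ln(m₀/m_f) = 3310.0 × ln(1.966) = 3310.0 × 0.6758 ≈ 2237.0 m/s.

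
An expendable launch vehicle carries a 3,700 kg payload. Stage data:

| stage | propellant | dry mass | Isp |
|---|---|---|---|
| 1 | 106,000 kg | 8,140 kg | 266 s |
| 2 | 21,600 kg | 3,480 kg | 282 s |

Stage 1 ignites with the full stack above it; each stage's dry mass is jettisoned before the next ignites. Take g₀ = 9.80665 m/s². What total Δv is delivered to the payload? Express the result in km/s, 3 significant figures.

Δv ≈ 7.37 km/s

Ignition mass of stage 1 = 106,000+8,140 + 21,600+3,480 + 3,700 = 142,920 kg.
Stage 1: m₀ = 142,920 kg, m_f = 142,920 − 106,000 = 36,920 kg; Δv = 266×9.80665×ln(3.871) = 2608.6×1.3535 ≈ 3531 m/s.
Stage 2: m₀ = 28,780 kg, m_f = 28,780 − 21,600 = 7,180 kg; Δv = 282×9.80665×ln(4.008) = 2765.5×1.3884 ≈ 3840 m/s.
Total Δv = 3531 + 3840 = 7371 m/s.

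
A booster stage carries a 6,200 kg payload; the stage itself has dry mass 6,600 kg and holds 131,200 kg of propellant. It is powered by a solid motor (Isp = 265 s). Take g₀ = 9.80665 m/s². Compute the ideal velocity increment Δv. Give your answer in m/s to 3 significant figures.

v_e = Isp · g₀ = 265 × 9.80665 = 2598.8 m/s.
m₀ = payload + dry + propellant = 6,200 + 6,600 + 131,200 = 144,000 kg.
m_f = payload + dry = 6,200 + 6,600 = 12,800 kg.
Δv = v_e · ln(m₀/m_f) = 2598.8 × ln(11.25) = 2598.8 × 2.4204 ≈ 6290.0 m/s.

Δv ≈ 6290 m/s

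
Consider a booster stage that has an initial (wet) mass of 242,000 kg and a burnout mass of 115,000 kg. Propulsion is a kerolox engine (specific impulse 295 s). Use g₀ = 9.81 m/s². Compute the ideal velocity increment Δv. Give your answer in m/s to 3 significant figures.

v_e = Isp · g₀ = 295 × 9.81 = 2894.0 m/s.
By the Tsiolkovsky rocket equation, Δv = v_e · ln(m₀/m_f) = 2894.0 × ln(2.104) = 2894.0 × 0.7440 ≈ 2153.1 m/s.

Δv ≈ 2150 m/s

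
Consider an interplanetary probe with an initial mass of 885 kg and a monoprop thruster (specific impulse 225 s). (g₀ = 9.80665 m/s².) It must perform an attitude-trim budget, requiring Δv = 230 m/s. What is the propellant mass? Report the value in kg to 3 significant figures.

propellant mass ≈ 87.6 kg

v_e = Isp · g₀ = 225 × 9.80665 = 2206.5 m/s.
From the ideal rocket equation, m₀/m_f = exp(Δv / v_e) = exp(230 / 2206.5) = exp(0.1042) = 1.1099.
m_f = 885 / 1.1099 = 797.369 kg, so propellant = m₀ − m_f = 885 − 797.369 = 87.631 kg.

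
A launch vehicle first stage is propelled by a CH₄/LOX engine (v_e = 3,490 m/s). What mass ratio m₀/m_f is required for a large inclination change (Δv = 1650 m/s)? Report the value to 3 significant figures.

By the Tsiolkovsky rocket equation, m₀/m_f = exp(Δv / v_e) = exp(1650 / 3490.0) = exp(0.4728) = 1.6044.

mass ratio ≈ 1.60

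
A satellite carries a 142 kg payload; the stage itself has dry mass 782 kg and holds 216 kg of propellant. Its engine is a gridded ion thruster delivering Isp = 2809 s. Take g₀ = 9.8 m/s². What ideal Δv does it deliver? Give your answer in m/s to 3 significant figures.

v_e = Isp · g₀ = 2809 × 9.8 = 27528.2 m/s.
m₀ = payload + dry + propellant = 142 + 782 + 216 = 1,140 kg.
m_f = payload + dry = 142 + 782 = 924 kg.
Rocket equation: Δv = v_e · ln(m₀/m_f) = 27528.2 × ln(1.234) = 27528.2 × 0.2101 ≈ 5782.9 m/s.

Δv ≈ 5780 m/s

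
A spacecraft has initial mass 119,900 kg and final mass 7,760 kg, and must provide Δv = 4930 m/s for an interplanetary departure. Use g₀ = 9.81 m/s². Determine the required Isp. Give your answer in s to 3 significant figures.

Isp ≈ 184 s

ln(m₀/m_f) = ln(119900/7760) = ln(15.45) = 2.7377.
v_e = Δv / ln(m₀/m_f) = 4930 / 2.7377 = 1800.8 m/s.
Isp = v_e / g₀ = 1800.8 / 9.81 = 183.6 s.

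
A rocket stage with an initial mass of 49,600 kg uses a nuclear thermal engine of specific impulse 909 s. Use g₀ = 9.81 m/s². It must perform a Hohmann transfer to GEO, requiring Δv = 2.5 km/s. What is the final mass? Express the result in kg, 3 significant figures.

v_e = Isp · g₀ = 909 × 9.81 = 8917.3 m/s.
From the ideal rocket equation, m₀/m_f = exp(Δv / v_e) = exp(2500 / 8917.3) = exp(0.2804) = 1.3236.
m_f = m₀ / 1.3236 = 49,600 / 1.3236 = 37,473.6 kg.

final mass ≈ 37500 kg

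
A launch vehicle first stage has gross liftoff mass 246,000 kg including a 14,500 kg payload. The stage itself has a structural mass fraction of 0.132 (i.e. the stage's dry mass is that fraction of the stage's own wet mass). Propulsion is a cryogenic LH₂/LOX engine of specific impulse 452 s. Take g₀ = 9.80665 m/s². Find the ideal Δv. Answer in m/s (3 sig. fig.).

Stage wet mass = m₀ − payload = 246,000 − 14,500 = 231,500 kg.
Stage dry mass = ε × stage wet mass = 0.132 × 231,500 = 30,558 kg.
Burnout mass m_f = stage dry + payload = 30,558 + 14,500 = 45,058 kg.
v_e = Isp · g₀ = 452 × 9.80665 = 4432.6 m/s.
Rocket equation: Δv = v_e · ln(246,000/45,058) = 4432.6 × ln(5.46) = 4432.6 × 1.6974 ≈ 7524 m/s.

Δv ≈ 7520 m/s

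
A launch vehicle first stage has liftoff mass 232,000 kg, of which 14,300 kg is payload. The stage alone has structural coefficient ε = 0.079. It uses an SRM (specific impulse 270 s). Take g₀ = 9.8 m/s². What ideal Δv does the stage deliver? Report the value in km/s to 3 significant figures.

Stage wet mass = m₀ − payload = 232,000 − 14,300 = 217,700 kg.
Stage dry mass = ε × stage wet mass = 0.079 × 217,700 = 17,198.3 kg.
Burnout mass m_f = stage dry + payload = 17,198.3 + 14,300 = 31,498.3 kg.
v_e = Isp · g₀ = 270 × 9.8 = 2646.0 m/s.
Δv = v_e · ln(232,000/31,498.3) = 2646.0 × ln(7.365) = 2646.0 × 1.9968 ≈ 5284 m/s.

Δv ≈ 5.28 km/s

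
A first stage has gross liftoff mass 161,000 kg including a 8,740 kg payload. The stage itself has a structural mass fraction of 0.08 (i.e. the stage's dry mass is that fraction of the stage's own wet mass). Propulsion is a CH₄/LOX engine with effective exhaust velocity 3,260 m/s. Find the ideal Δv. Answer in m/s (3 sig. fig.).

Δv ≈ 6650 m/s

Stage wet mass = m₀ − payload = 161,000 − 8,740 = 152,260 kg.
Stage dry mass = ε × stage wet mass = 0.08 × 152,260 = 12,180.8 kg.
Burnout mass m_f = stage dry + payload = 12,180.8 + 8,740 = 20,920.8 kg.
Rocket equation: Δv = v_e · ln(161,000/20,920.8) = 3260.0 × ln(7.696) = 3260.0 × 2.0407 ≈ 6653 m/s.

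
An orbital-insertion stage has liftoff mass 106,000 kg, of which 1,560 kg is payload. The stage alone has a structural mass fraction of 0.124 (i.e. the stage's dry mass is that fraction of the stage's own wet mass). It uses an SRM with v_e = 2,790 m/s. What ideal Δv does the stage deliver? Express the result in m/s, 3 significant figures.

Stage wet mass = m₀ − payload = 106,000 − 1,560 = 104,440 kg.
Stage dry mass = ε × stage wet mass = 0.124 × 104,440 = 12,950.6 kg.
Burnout mass m_f = stage dry + payload = 12,950.6 + 1,560 = 14,510.6 kg.
Using Δv = v_e ln(m₀/m_f): Δv = v_e · ln(106,000/14,510.6) = 2790.0 × ln(7.305) = 2790.0 × 1.9886 ≈ 5548 m/s.

Δv ≈ 5550 m/s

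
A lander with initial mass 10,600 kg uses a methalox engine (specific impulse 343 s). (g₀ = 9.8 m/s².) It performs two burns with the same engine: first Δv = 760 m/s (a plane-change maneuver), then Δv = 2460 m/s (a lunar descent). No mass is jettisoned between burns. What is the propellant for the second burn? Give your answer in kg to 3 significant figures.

v_e = Isp · g₀ = 343 × 9.8 = 3361.4 m/s.
After the first burn: m = 10600 × exp(−760/3361.4) = 10600 × 0.79764 = 8,454.98 kg.
After the second burn: m = 8,454.98 × exp(−2460/3361.4) = 8,454.98 × 0.48102 = 4,067.01 kg.
Second-burn propellant = 8,454.98 − 4,067.01 = 4,387.97 kg.

propellant for the second burn ≈ 4390 kg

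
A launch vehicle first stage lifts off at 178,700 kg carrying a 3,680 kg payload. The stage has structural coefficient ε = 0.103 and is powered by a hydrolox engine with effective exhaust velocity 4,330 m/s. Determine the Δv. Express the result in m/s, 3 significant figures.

Δv ≈ 9130 m/s

Stage wet mass = m₀ − payload = 178,700 − 3,680 = 175,020 kg.
Stage dry mass = ε × stage wet mass = 0.103 × 175,020 = 18,027.1 kg.
Burnout mass m_f = stage dry + payload = 18,027.1 + 3,680 = 21,707.1 kg.
Δv = v_e · ln(178,700/21,707.1) = 4330.0 × ln(8.232) = 4330.0 × 2.1081 ≈ 9128 m/s.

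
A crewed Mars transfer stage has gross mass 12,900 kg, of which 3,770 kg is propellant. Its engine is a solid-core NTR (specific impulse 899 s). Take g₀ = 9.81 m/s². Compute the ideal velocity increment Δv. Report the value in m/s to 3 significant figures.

Δv ≈ 3050 m/s

v_e = Isp · g₀ = 899 × 9.81 = 8819.2 m/s.
m_f = m₀ − m_prop = 12,900 − 3,770 = 9,130 kg.
From the ideal rocket equation, Δv = v_e · ln(m₀/m_f) = 8819.2 × ln(1.413) = 8819.2 × 0.3457 ≈ 3048.5 m/s.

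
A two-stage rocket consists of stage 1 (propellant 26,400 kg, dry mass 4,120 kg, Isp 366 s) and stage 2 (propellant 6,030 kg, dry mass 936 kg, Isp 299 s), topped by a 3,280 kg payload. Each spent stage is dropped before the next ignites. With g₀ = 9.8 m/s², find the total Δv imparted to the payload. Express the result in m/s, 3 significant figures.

Δv ≈ 6340 m/s

Ignition mass of stage 1 = 26,400+4,120 + 6,030+936 + 3,280 = 40,766 kg.
Stage 1: m₀ = 40,766 kg, m_f = 40,766 − 26,400 = 14,366 kg; Δv = 366×9.8×ln(2.838) = 3586.8×1.0430 ≈ 3741 m/s.
Stage 2: m₀ = 10,246 kg, m_f = 10,246 − 6,030 = 4,216 kg; Δv = 299×9.8×ln(2.43) = 2930.2×0.8880 ≈ 2602 m/s.
Total Δv = 3741 + 2602 = 6343 m/s.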